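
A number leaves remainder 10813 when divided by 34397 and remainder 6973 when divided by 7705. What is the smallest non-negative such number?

234254383

Write x = 10813 + 34397·k. Then 34397·k ≡ 6973 − 10813 ≡ 3865 (mod 7705).
Need 34397⁻¹ mod 7705. Extended Euclid on (7705, 3577):
7705 = 2*3577 + 551
3577 = 6*551 + 271
551 = 2*271 + 9
271 = 30*9 + 1
9 = 9*1 + 0
Back-substitute:
1 = 271 − 30·9
1 = −30·551 + 61·271
1 = 61·3577 − 396·551
1 = −396·7705 + 853·3577
34397⁻¹ ≡ 853 (mod 7705), so k ≡ 853·3865 ≡ 6810 (mod 7705).
x = 10813 + 34397·6810 = 234254383.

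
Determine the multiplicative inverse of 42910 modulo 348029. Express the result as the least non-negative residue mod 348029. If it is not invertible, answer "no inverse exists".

Run Euclid on (348029, 42910):
348029 = 8·42910 + 4749
42910 = 9·4749 + 169
4749 = 28·169 + 17
169 = 9·17 + 16
17 = 1·16 + 1
16 = 16·1 + 0
Since gcd(42910, 348029) = 1, back-substitute to write 1 as a combination:
1 = 17 − 16
1 = −169 + 10·17
1 = 10·4749 − 281·169
1 = −281·42910 + 2539·4749
1 = 2539·348029 − 20593·42910
So 42910·(-20593) ≡ 1 (mod 348029), and -20593 ≡ 327436 (mod 348029).

327436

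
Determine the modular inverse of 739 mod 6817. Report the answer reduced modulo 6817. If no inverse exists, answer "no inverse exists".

Run Euclid on (6817, 739):
6817 = 9*739 + 166
739 = 4*166 + 75
166 = 2*75 + 16
75 = 4*16 + 11
16 = 1*11 + 5
11 = 2*5 + 1
5 = 5*1 + 0
The gcd is 1. Working backward:
1 = 11 − 2·5
1 = −2·16 + 3·11
1 = 3·75 − 14·16
1 = −14·166 + 31·75
1 = 31·739 − 138·166
1 = −138·6817 + 1273·739
So 739·1273 ≡ 1 (mod 6817).

1273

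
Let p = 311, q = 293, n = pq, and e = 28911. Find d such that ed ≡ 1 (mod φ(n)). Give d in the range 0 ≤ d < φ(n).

φ(n) = (p−1)(q−1) = 310·292 = 90520.
Need d with 28911·d ≡ 1 (mod 90520). Apply the extended Euclidean algorithm:
90520 = 3·28911 + 3787
28911 = 7·3787 + 2402
3787 = 1·2402 + 1385
2402 = 1·1385 + 1017
1385 = 1·1017 + 368
1017 = 2·368 + 281
368 = 1·281 + 87
281 = 3·87 + 20
87 = 4·20 + 7
20 = 2·7 + 6
7 = 1·6 + 1
6 = 6·1 + 0
Back-substitute:
1 = 7 − 6
1 = −20 + 3·7
1 = 3·87 − 13·20
1 = −13·281 + 42·87
1 = 42·368 − 55·281
1 = −55·1017 + 152·368
1 = 152·1385 − 207·1017
1 = −207·2402 + 359·1385
1 = 359·3787 − 566·2402
1 = −566·28911 + 4321·3787
1 = 4321·90520 − 13529·28911
So 28911·(-13529) ≡ 1 (mod 90520), hence d ≡ -13529 ≡ 76991 (mod 90520).

76991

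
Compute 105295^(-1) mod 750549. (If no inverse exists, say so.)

576382

Apply the Euclidean algorithm to 750549 and 105295:
750549 = 7×105295 + 13484
105295 = 7×13484 + 10907
13484 = 1×10907 + 2577
10907 = 4×2577 + 599
2577 = 4×599 + 181
599 = 3×181 + 56
181 = 3×56 + 13
56 = 4×13 + 4
13 = 3×4 + 1
4 = 4×1 + 0
gcd = 1, so the inverse exists. Back-substitute:
1 = 13 − 3·4
1 = −3·56 + 13·13
1 = 13·181 − 42·56
1 = −42·599 + 139·181
1 = 139·2577 − 598·599
1 = −598·10907 + 2531·2577
1 = 2531·13484 − 3129·10907
1 = −3129·105295 + 24434·13484
1 = 24434·750549 − 174167·105295
Thus 105295·(-174167) ≡ 1 (mod 750549); reducing, -174167 mod 750549 = 576382.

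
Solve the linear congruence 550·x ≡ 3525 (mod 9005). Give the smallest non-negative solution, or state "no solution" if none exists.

First find gcd(550, 9005):
9005 = 16*550 + 205
550 = 2*205 + 140
205 = 1*140 + 65
140 = 2*65 + 10
65 = 6*10 + 5
10 = 2*5 + 0
gcd = 5 and 5 | 3525, so solutions exist. Divide through by 5: 110x ≡ 705 (mod 1801).
Now find 110⁻¹ mod 1801:
1801 = 16×110 + 41
110 = 2×41 + 28
41 = 1×28 + 13
28 = 2×13 + 2
13 = 6×2 + 1
2 = 2×1 + 0
Back-substitute:
1 = 13 − 6·2
1 = −6·28 + 13·13
1 = 13·41 − 19·28
1 = −19·110 + 51·41
1 = 51·1801 − 835·110
So 110·(-835) ≡ 1 (mod 1801), i.e. 110⁻¹ ≡ 966.
Then x ≡ 966·705 ≡ 252 (mod 1801); the smallest non-negative solution is x = 252.

252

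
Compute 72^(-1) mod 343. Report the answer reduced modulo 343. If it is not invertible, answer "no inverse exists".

Apply the Euclidean algorithm to 343 and 72:
343 = 4*72 + 55
72 = 1*55 + 17
55 = 3*17 + 4
17 = 4*4 + 1
4 = 4*1 + 0
Since gcd(72, 343) = 1, back-substitute to write 1 as a combination:
1 = 17 − 4·4
1 = −4·55 + 13·17
1 = 13·72 − 17·55
1 = −17·343 + 81·72
So 72·81 ≡ 1 (mod 343).

81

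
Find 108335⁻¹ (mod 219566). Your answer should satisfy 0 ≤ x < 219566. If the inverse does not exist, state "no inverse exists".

Extended Euclidean algorithm:
219566 = 2·108335 + 2896
108335 = 37·2896 + 1183
2896 = 2·1183 + 530
1183 = 2·530 + 123
530 = 4·123 + 38
123 = 3·38 + 9
38 = 4·9 + 2
9 = 4·2 + 1
2 = 2·1 + 0
Since gcd(108335, 219566) = 1, back-substitute to write 1 as a combination:
1 = 9 − 4·2
1 = −4·38 + 17·9
1 = 17·123 − 55·38
1 = −55·530 + 237·123
1 = 237·1183 − 529·530
1 = −529·2896 + 1295·1183
1 = 1295·108335 − 48444·2896
1 = −48444·219566 + 98183·108335
So 108335·98183 ≡ 1 (mod 219566).

98183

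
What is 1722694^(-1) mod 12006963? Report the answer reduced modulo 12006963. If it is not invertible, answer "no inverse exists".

gcd(12006963, 1722694) by repeated division:
12006963 = 6×1722694 + 1670799
1722694 = 1×1670799 + 51895
1670799 = 32×51895 + 10159
51895 = 5×10159 + 1100
10159 = 9×1100 + 259
1100 = 4×259 + 64
259 = 4×64 + 3
64 = 21×3 + 1
3 = 3×1 + 0
Since gcd(1722694, 12006963) = 1, back-substitute to write 1 as a combination:
1 = 64 − 21·3
1 = −21·259 + 85·64
1 = 85·1100 − 361·259
1 = −361·10159 + 3334·1100
1 = 3334·51895 − 17031·10159
1 = −17031·1670799 + 548326·51895
1 = 548326·1722694 − 565357·1670799
1 = −565357·12006963 + 3940468·1722694
So 1722694·3940468 ≡ 1 (mod 12006963).

3940468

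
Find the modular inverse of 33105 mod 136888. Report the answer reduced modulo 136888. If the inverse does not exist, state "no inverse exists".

131649

Extended Euclidean algorithm:
136888 = 4×33105 + 4468
33105 = 7×4468 + 1829
4468 = 2×1829 + 810
1829 = 2×810 + 209
810 = 3×209 + 183
209 = 1×183 + 26
183 = 7×26 + 1
26 = 26×1 + 0
gcd = 1, so the inverse exists. Back-substitute:
1 = 183 − 7·26
1 = −7·209 + 8·183
1 = 8·810 − 31·209
1 = −31·1829 + 70·810
1 = 70·4468 − 171·1829
1 = −171·33105 + 1267·4468
1 = 1267·136888 − 5239·33105
Hence 33105⁻¹ ≡ -5239 ≡ 131649 (mod 136888).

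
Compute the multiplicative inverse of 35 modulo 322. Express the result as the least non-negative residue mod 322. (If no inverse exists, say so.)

no inverse exists

Euclidean algorithm on 322, 35:
322 = 9×35 + 7
35 = 5×7 + 0
gcd(35, 322) = 7 ≠ 1, so 35 has no multiplicative inverse modulo 322.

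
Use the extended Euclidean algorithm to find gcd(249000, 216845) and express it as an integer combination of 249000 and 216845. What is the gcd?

5

Repeated division:
249000 = 1×216845 + 32155
216845 = 6×32155 + 23915
32155 = 1×23915 + 8240
23915 = 2×8240 + 7435
8240 = 1×7435 + 805
7435 = 9×805 + 190
805 = 4×190 + 45
190 = 4×45 + 10
45 = 4×10 + 5
10 = 2×5 + 0
gcd(249000, 216845) = 5.
Express as a combination:
5 = 45 − 4·10
5 = −4·190 + 17·45
5 = 17·805 − 72·190
5 = −72·7435 + 665·805
5 = 665·8240 − 737·7435
5 = −737·23915 + 2139·8240
5 = 2139·32155 − 2876·23915
5 = −2876·216845 + 19395·32155
5 = 19395·249000 − 22271·216845
So 5 = (19395)·249000 + (-22271)·216845.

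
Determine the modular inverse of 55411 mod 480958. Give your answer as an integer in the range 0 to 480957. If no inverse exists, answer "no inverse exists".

Extended Euclidean algorithm:
480958 = 8·55411 + 37670
55411 = 1·37670 + 17741
37670 = 2·17741 + 2188
17741 = 8·2188 + 237
2188 = 9·237 + 55
237 = 4·55 + 17
55 = 3·17 + 4
17 = 4·4 + 1
4 = 4·1 + 0
gcd = 1, so the inverse exists. Back-substitute:
1 = 17 − 4·4
1 = −4·55 + 13·17
1 = 13·237 − 56·55
1 = −56·2188 + 517·237
1 = 517·17741 − 4192·2188
1 = −4192·37670 + 8901·17741
1 = 8901·55411 − 13093·37670
1 = −13093·480958 + 113645·55411
So 55411·113645 ≡ 1 (mod 480958).

113645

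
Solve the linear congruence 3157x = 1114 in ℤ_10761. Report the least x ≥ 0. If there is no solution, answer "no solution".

First find gcd(3157, 10761):
10761 = 3×3157 + 1290
3157 = 2×1290 + 577
1290 = 2×577 + 136
577 = 4×136 + 33
136 = 4×33 + 4
33 = 8×4 + 1
4 = 4×1 + 0
gcd = 1, so a unique solution mod 10761 exists.
Back-substitute for the Bézout coefficients:
1 = 33 − 8·4
1 = −8·136 + 33·33
1 = 33·577 − 140·136
1 = −140·1290 + 313·577
1 = 313·3157 − 766·1290
1 = −766·10761 + 2611·3157
So 3157·(2611) ≡ 1 (mod 10761), giving 3157⁻¹ ≡ 2611.
x ≡ 3157⁻¹·1114 ≡ 2611·1114 ≡ 3184 (mod 10761).

3184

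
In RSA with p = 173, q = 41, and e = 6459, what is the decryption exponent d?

φ(n) = (p−1)(q−1) = 172·40 = 6880.
Need d with 6459·d ≡ 1 (mod 6880). Apply the extended Euclidean algorithm:
6880 = 1×6459 + 421
6459 = 15×421 + 144
421 = 2×144 + 133
144 = 1×133 + 11
133 = 12×11 + 1
11 = 11×1 + 0
Back-substitute:
1 = 133 − 12·11
1 = −12·144 + 13·133
1 = 13·421 − 38·144
1 = −38·6459 + 583·421
1 = 583·6880 − 621·6459
So 6459·(-621) ≡ 1 (mod 6880), hence d ≡ -621 ≡ 6259 (mod 6880).

6259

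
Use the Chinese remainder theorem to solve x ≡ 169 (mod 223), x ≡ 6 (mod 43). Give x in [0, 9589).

6413

Write x = 169 + 223·k. Then 223·k ≡ 6 − 169 ≡ 9 (mod 43).
Need 223⁻¹ mod 43. Extended Euclid on (43, 8):
43 = 5*8 + 3
8 = 2*3 + 2
3 = 1*2 + 1
2 = 2*1 + 0
Back-substitute:
1 = 3 − 2
1 = −8 + 3·3
1 = 3·43 − 16·8
223⁻¹ ≡ 27 (mod 43), so k ≡ 27·9 ≡ 28 (mod 43).
x = 169 + 223·28 = 6413.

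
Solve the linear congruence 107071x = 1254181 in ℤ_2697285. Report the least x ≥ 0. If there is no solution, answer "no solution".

First find gcd(107071, 2697285):
2697285 = 25*107071 + 20510
107071 = 5*20510 + 4521
20510 = 4*4521 + 2426
4521 = 1*2426 + 2095
2426 = 1*2095 + 331
2095 = 6*331 + 109
331 = 3*109 + 4
109 = 27*4 + 1
4 = 4*1 + 0
gcd = 1, so a unique solution mod 2697285 exists.
Back-substitute for the Bézout coefficients:
1 = 109 − 27·4
1 = −27·331 + 82·109
1 = 82·2095 − 519·331
1 = −519·2426 + 601·2095
1 = 601·4521 − 1120·2426
1 = −1120·20510 + 5081·4521
1 = 5081·107071 − 26525·20510
1 = −26525·2697285 + 668206·107071
So 107071·(668206) ≡ 1 (mod 2697285), giving 107071⁻¹ ≡ 668206.
x ≡ 107071⁻¹·1254181 ≡ 668206·1254181 ≡ 2122501 (mod 2697285).

2122501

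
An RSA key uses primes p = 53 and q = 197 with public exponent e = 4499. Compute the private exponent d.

φ(n) = (p−1)(q−1) = 52·196 = 10192.
Need d with 4499·d ≡ 1 (mod 10192). Apply the extended Euclidean algorithm:
10192 = 2*4499 + 1194
4499 = 3*1194 + 917
1194 = 1*917 + 277
917 = 3*277 + 86
277 = 3*86 + 19
86 = 4*19 + 10
19 = 1*10 + 9
10 = 1*9 + 1
9 = 9*1 + 0
Back-substitute:
1 = 10 − 9
1 = −19 + 2·10
1 = 2·86 − 9·19
1 = −9·277 + 29·86
1 = 29·917 − 96·277
1 = −96·1194 + 125·917
1 = 125·4499 − 471·1194
1 = −471·10192 + 1067·4499
So 4499·1067 ≡ 1 (mod 10192), hence d = 1067.

1067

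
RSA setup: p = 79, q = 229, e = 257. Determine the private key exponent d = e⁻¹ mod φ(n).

9065

φ(n) = (p−1)(q−1) = 78·228 = 17784.
Need d with 257·d ≡ 1 (mod 17784). Apply the extended Euclidean algorithm:
17784 = 69*257 + 51
257 = 5*51 + 2
51 = 25*2 + 1
2 = 2*1 + 0
Back-substitute:
1 = 51 − 25·2
1 = −25·257 + 126·51
1 = 126·17784 − 8719·257
So 257·(-8719) ≡ 1 (mod 17784), hence d ≡ -8719 ≡ 9065 (mod 17784).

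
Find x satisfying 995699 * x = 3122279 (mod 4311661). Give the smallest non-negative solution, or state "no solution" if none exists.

First find gcd(995699, 4311661):
4311661 = 4×995699 + 328865
995699 = 3×328865 + 9104
328865 = 36×9104 + 1121
9104 = 8×1121 + 136
1121 = 8×136 + 33
136 = 4×33 + 4
33 = 8×4 + 1
4 = 4×1 + 0
gcd = 1, so a unique solution mod 4311661 exists.
Back-substitute for the Bézout coefficients:
1 = 33 − 8·4
1 = −8·136 + 33·33
1 = 33·1121 − 272·136
1 = −272·9104 + 2209·1121
1 = 2209·328865 − 79796·9104
1 = −79796·995699 + 241597·328865
1 = 241597·4311661 − 1046184·995699
So 995699·(-1046184) ≡ 1 (mod 4311661), giving 995699⁻¹ ≡ 3265477.
x ≡ 995699⁻¹·3122279 ≡ 3265477·3122279 ≡ 1546976 (mod 4311661).

1546976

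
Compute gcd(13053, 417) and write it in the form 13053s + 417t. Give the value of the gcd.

3

Repeated division:
13053 = 31·417 + 126
417 = 3·126 + 39
126 = 3·39 + 9
39 = 4·9 + 3
9 = 3·3 + 0
gcd(13053, 417) = 3.
Express as a combination:
3 = 39 − 4·9
3 = −4·126 + 13·39
3 = 13·417 − 43·126
3 = −43·13053 + 1346·417
So 3 = (-43)·13053 + (1346)·417.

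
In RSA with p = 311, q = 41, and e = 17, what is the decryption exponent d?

φ(n) = (p−1)(q−1) = 310·40 = 12400.
Need d with 17·d ≡ 1 (mod 12400). Apply the extended Euclidean algorithm:
12400 = 729×17 + 7
17 = 2×7 + 3
7 = 2×3 + 1
3 = 3×1 + 0
Back-substitute:
1 = 7 − 2·3
1 = −2·17 + 5·7
1 = 5·12400 − 3647·17
So 17·(-3647) ≡ 1 (mod 12400), hence d ≡ -3647 ≡ 8753 (mod 12400).

8753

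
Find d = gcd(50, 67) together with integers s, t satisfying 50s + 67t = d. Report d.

1

Euclidean algorithm:
67 = 1·50 + 17
50 = 2·17 + 16
17 = 1·16 + 1
16 = 16·1 + 0
gcd(50, 67) = 1.
Back-substituting:
1 = 17 − 16
1 = −50 + 3·17
1 = 3·67 − 4·50
So 1 = (3)·67 + (-4)·50.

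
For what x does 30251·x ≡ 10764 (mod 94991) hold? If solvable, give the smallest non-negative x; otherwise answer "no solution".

First find gcd(30251, 94991):
94991 = 3*30251 + 4238
30251 = 7*4238 + 585
4238 = 7*585 + 143
585 = 4*143 + 13
143 = 11*13 + 0
gcd = 13 and 13 | 10764, so solutions exist. Divide through by 13: 2327x ≡ 828 (mod 7307).
Now find 2327⁻¹ mod 7307:
7307 = 3×2327 + 326
2327 = 7×326 + 45
326 = 7×45 + 11
45 = 4×11 + 1
11 = 11×1 + 0
Back-substitute:
1 = 45 − 4·11
1 = −4·326 + 29·45
1 = 29·2327 − 207·326
1 = −207·7307 + 650·2327
So 2327⁻¹ ≡ 650 (mod 7307).
Then x ≡ 650·828 ≡ 4789 (mod 7307); the smallest non-negative solution is x = 4789.

4789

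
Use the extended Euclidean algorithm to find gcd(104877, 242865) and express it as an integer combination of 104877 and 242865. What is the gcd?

Euclidean algorithm:
242865 = 2·104877 + 33111
104877 = 3·33111 + 5544
33111 = 5·5544 + 5391
5544 = 1·5391 + 153
5391 = 35·153 + 36
153 = 4·36 + 9
36 = 4·9 + 0
gcd(104877, 242865) = 9.
Back-substituting:
9 = 153 − 4·36
9 = −4·5391 + 141·153
9 = 141·5544 − 145·5391
9 = −145·33111 + 866·5544
9 = 866·104877 − 2743·33111
9 = −2743·242865 + 6352·104877
So 9 = (-2743)·242865 + (6352)·104877.

9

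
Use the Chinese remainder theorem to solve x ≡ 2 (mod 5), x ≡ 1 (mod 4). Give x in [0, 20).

Write x = 2 + 5·k. Then 5·k ≡ 1 − 2 ≡ 3 (mod 4).
Need 5⁻¹ mod 4. Extended Euclid on (4, 1):
4 = 4·1 + 0
5⁻¹ ≡ 1 (mod 4), so k ≡ 1·3 ≡ 3 (mod 4).
x = 2 + 5·3 = 17.

17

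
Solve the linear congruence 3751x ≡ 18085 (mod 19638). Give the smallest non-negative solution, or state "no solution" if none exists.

First find gcd(3751, 19638):
19638 = 5·3751 + 883
3751 = 4·883 + 219
883 = 4·219 + 7
219 = 31·7 + 2
7 = 3·2 + 1
2 = 2·1 + 0
gcd = 1, so a unique solution mod 19638 exists.
Back-substitute for the Bézout coefficients:
1 = 7 − 3·2
1 = −3·219 + 94·7
1 = 94·883 − 379·219
1 = −379·3751 + 1610·883
1 = 1610·19638 − 8429·3751
So 3751·(-8429) ≡ 1 (mod 19638), giving 3751⁻¹ ≡ 11209.
x ≡ 3751⁻¹·18085 ≡ 11209·18085 ≡ 11329 (mod 19638).

11329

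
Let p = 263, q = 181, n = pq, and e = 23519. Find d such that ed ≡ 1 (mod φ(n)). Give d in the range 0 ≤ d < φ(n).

φ(n) = (p−1)(q−1) = 262·180 = 47160.
Need d with 23519·d ≡ 1 (mod 47160). Apply the extended Euclidean algorithm:
47160 = 2×23519 + 122
23519 = 192×122 + 95
122 = 1×95 + 27
95 = 3×27 + 14
27 = 1×14 + 13
14 = 1×13 + 1
13 = 13×1 + 0
Back-substitute:
1 = 14 − 13
1 = −27 + 2·14
1 = 2·95 − 7·27
1 = −7·122 + 9·95
1 = 9·23519 − 1735·122
1 = −1735·47160 + 3479·23519
So 23519·3479 ≡ 1 (mod 47160), hence d = 3479.

3479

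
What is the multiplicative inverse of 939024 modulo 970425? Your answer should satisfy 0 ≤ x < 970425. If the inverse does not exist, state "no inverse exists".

Euclidean algorithm on 970425, 939024:
970425 = 1*939024 + 31401
939024 = 29*31401 + 28395
31401 = 1*28395 + 3006
28395 = 9*3006 + 1341
3006 = 2*1341 + 324
1341 = 4*324 + 45
324 = 7*45 + 9
45 = 5*9 + 0
The gcd is 9, not 1, hence no inverse exists.

no inverse exists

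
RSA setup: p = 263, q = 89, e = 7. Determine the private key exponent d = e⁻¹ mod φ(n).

13175

φ(n) = (p−1)(q−1) = 262·88 = 23056.
Need d with 7·d ≡ 1 (mod 23056). Apply the extended Euclidean algorithm:
23056 = 3293·7 + 5
7 = 1·5 + 2
5 = 2·2 + 1
2 = 2·1 + 0
Back-substitute:
1 = 5 − 2·2
1 = −2·7 + 3·5
1 = 3·23056 − 9881·7
So 7·(-9881) ≡ 1 (mod 23056), hence d ≡ -9881 ≡ 13175 (mod 23056).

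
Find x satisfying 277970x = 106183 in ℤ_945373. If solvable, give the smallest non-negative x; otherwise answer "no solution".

3500

First find gcd(277970, 945373):
945373 = 3*277970 + 111463
277970 = 2*111463 + 55044
111463 = 2*55044 + 1375
55044 = 40*1375 + 44
1375 = 31*44 + 11
44 = 4*11 + 0
gcd = 11 and 11 | 106183, so solutions exist. Divide through by 11: 25270x ≡ 9653 (mod 85943).
Now find 25270⁻¹ mod 85943:
85943 = 3×25270 + 10133
25270 = 2×10133 + 5004
10133 = 2×5004 + 125
5004 = 40×125 + 4
125 = 31×4 + 1
4 = 4×1 + 0
Back-substitute:
1 = 125 − 31·4
1 = −31·5004 + 1241·125
1 = 1241·10133 − 2513·5004
1 = −2513·25270 + 6267·10133
1 = 6267·85943 − 21314·25270
So 25270·(-21314) ≡ 1 (mod 85943), i.e. 25270⁻¹ ≡ 64629.
Then x ≡ 64629·9653 ≡ 3500 (mod 85943); the smallest non-negative solution is x = 3500.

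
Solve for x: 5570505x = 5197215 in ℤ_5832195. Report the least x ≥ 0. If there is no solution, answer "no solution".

277293

First find gcd(5570505, 5832195):
5832195 = 1×5570505 + 261690
5570505 = 21×261690 + 75015
261690 = 3×75015 + 36645
75015 = 2×36645 + 1725
36645 = 21×1725 + 420
1725 = 4×420 + 45
420 = 9×45 + 15
45 = 3×15 + 0
gcd = 15 and 15 | 5197215, so solutions exist. Divide through by 15: 371367x ≡ 346481 (mod 388813).
Now find 371367⁻¹ mod 388813:
388813 = 1*371367 + 17446
371367 = 21*17446 + 5001
17446 = 3*5001 + 2443
5001 = 2*2443 + 115
2443 = 21*115 + 28
115 = 4*28 + 3
28 = 9*3 + 1
3 = 3*1 + 0
Back-substitute:
1 = 28 − 9·3
1 = −9·115 + 37·28
1 = 37·2443 − 786·115
1 = −786·5001 + 1609·2443
1 = 1609·17446 − 5613·5001
1 = −5613·371367 + 119482·17446
1 = 119482·388813 − 125095·371367
So 371367·(-125095) ≡ 1 (mod 388813), i.e. 371367⁻¹ ≡ 263718.
Then x ≡ 263718·346481 ≡ 277293 (mod 388813); the smallest non-negative solution is x = 277293.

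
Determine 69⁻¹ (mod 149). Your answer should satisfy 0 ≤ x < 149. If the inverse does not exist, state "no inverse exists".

Extended Euclidean algorithm:
149 = 2×69 + 11
69 = 6×11 + 3
11 = 3×3 + 2
3 = 1×2 + 1
2 = 2×1 + 0
gcd = 1, so the inverse exists. Back-substitute:
1 = 3 − 2
1 = −11 + 4·3
1 = 4·69 − 25·11
1 = −25·149 + 54·69
So 69·54 ≡ 1 (mod 149).

54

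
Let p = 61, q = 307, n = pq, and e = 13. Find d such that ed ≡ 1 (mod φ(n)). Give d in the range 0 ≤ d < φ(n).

φ(n) = (p−1)(q−1) = 60·306 = 18360.
Need d with 13·d ≡ 1 (mod 18360). Apply the extended Euclidean algorithm:
18360 = 1412×13 + 4
13 = 3×4 + 1
4 = 4×1 + 0
Back-substitute:
1 = 13 − 3·4
1 = −3·18360 + 4237·13
So 13·4237 ≡ 1 (mod 18360), hence d = 4237.

4237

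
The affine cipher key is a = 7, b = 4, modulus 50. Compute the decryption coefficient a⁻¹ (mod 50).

43

Run Euclid on (50, 7):
50 = 7·7 + 1
7 = 7·1 + 0
Since gcd(7, 50) = 1, back-substitute to write 1 as a combination:
1 = 50 − 7·7
So 7·(-7) ≡ 1 (mod 50), and -7 ≡ 43 (mod 50).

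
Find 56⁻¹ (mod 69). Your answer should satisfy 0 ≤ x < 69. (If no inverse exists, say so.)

53

Extended Euclidean algorithm:
69 = 1×56 + 13
56 = 4×13 + 4
13 = 3×4 + 1
4 = 4×1 + 0
gcd = 1, so the inverse exists. Back-substitute:
1 = 13 − 3·4
1 = −3·56 + 13·13
1 = 13·69 − 16·56
So 56·(-16) ≡ 1 (mod 69), and -16 ≡ 53 (mod 69).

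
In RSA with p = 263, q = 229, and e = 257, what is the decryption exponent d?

φ(n) = (p−1)(q−1) = 262·228 = 59736.
Need d with 257·d ≡ 1 (mod 59736). Apply the extended Euclidean algorithm:
59736 = 232·257 + 112
257 = 2·112 + 33
112 = 3·33 + 13
33 = 2·13 + 7
13 = 1·7 + 6
7 = 1·6 + 1
6 = 6·1 + 0
Back-substitute:
1 = 7 − 6
1 = −13 + 2·7
1 = 2·33 − 5·13
1 = −5·112 + 17·33
1 = 17·257 − 39·112
1 = −39·59736 + 9065·257
So 257·9065 ≡ 1 (mod 59736), hence d = 9065.

9065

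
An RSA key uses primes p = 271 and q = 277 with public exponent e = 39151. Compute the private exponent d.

φ(n) = (p−1)(q−1) = 270·276 = 74520.
Need d with 39151·d ≡ 1 (mod 74520). Apply the extended Euclidean algorithm:
74520 = 1·39151 + 35369
39151 = 1·35369 + 3782
35369 = 9·3782 + 1331
3782 = 2·1331 + 1120
1331 = 1·1120 + 211
1120 = 5·211 + 65
211 = 3·65 + 16
65 = 4·16 + 1
16 = 16·1 + 0
Back-substitute:
1 = 65 − 4·16
1 = −4·211 + 13·65
1 = 13·1120 − 69·211
1 = −69·1331 + 82·1120
1 = 82·3782 − 233·1331
1 = −233·35369 + 2179·3782
1 = 2179·39151 − 2412·35369
1 = −2412·74520 + 4591·39151
So 39151·4591 ≡ 1 (mod 74520), hence d = 4591.

4591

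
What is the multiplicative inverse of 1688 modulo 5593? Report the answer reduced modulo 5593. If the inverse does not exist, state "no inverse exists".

Run Euclid on (5593, 1688):
5593 = 3×1688 + 529
1688 = 3×529 + 101
529 = 5×101 + 24
101 = 4×24 + 5
24 = 4×5 + 4
5 = 1×4 + 1
4 = 4×1 + 0
Since gcd(1688, 5593) = 1, back-substitute to write 1 as a combination:
1 = 5 − 4
1 = −24 + 5·5
1 = 5·101 − 21·24
1 = −21·529 + 110·101
1 = 110·1688 − 351·529
1 = −351·5593 + 1163·1688
So 1688·1163 ≡ 1 (mod 5593).

1163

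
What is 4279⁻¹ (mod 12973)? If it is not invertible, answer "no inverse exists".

9062

Extended Euclidean algorithm:
12973 = 3×4279 + 136
4279 = 31×136 + 63
136 = 2×63 + 10
63 = 6×10 + 3
10 = 3×3 + 1
3 = 3×1 + 0
Since gcd(4279, 12973) = 1, back-substitute to write 1 as a combination:
1 = 10 − 3·3
1 = −3·63 + 19·10
1 = 19·136 − 41·63
1 = −41·4279 + 1290·136
1 = 1290·12973 − 3911·4279
So 4279·(-3911) ≡ 1 (mod 12973), and -3911 ≡ 9062 (mod 12973).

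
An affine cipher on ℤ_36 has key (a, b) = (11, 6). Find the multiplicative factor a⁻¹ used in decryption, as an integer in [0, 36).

23

Run Euclid on (36, 11):
36 = 3*11 + 3
11 = 3*3 + 2
3 = 1*2 + 1
2 = 2*1 + 0
The gcd is 1. Working backward:
1 = 3 − 2
1 = −11 + 4·3
1 = 4·36 − 13·11
So 11·(-13) ≡ 1 (mod 36), and -13 ≡ 23 (mod 36).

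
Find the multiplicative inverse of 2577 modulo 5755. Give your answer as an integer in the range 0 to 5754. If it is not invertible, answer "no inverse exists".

Apply the Euclidean algorithm to 5755 and 2577:
5755 = 2·2577 + 601
2577 = 4·601 + 173
601 = 3·173 + 82
173 = 2·82 + 9
82 = 9·9 + 1
9 = 9·1 + 0
The gcd is 1. Working backward:
1 = 82 − 9·9
1 = −9·173 + 19·82
1 = 19·601 − 66·173
1 = −66·2577 + 283·601
1 = 283·5755 − 632·2577
So 2577·(-632) ≡ 1 (mod 5755), and -632 ≡ 5123 (mod 5755).

5123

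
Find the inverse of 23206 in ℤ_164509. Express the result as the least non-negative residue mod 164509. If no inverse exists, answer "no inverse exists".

Apply the Euclidean algorithm to 164509 and 23206:
164509 = 7·23206 + 2067
23206 = 11·2067 + 469
2067 = 4·469 + 191
469 = 2·191 + 87
191 = 2·87 + 17
87 = 5·17 + 2
17 = 8·2 + 1
2 = 2·1 + 0
Since gcd(23206, 164509) = 1, back-substitute to write 1 as a combination:
1 = 17 − 8·2
1 = −8·87 + 41·17
1 = 41·191 − 90·87
1 = −90·469 + 221·191
1 = 221·2067 − 974·469
1 = −974·23206 + 10935·2067
1 = 10935·164509 − 77519·23206
So 23206·(-77519) ≡ 1 (mod 164509), and -77519 ≡ 86990 (mod 164509).

86990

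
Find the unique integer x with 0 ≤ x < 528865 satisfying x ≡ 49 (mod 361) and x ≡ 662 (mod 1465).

Write x = 49 + 361·k. Then 361·k ≡ 662 − 49 ≡ 613 (mod 1465).
Need 361⁻¹ mod 1465. Extended Euclid on (1465, 361):
1465 = 4·361 + 21
361 = 17·21 + 4
21 = 5·4 + 1
4 = 4·1 + 0
Back-substitute:
1 = 21 − 5·4
1 = −5·361 + 86·21
1 = 86·1465 − 349·361
361⁻¹ ≡ 1116 (mod 1465), so k ≡ 1116·613 ≡ 1418 (mod 1465).
x = 49 + 361·1418 = 511947.

511947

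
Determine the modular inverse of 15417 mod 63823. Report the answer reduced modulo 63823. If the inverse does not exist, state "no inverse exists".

53250

Apply the Euclidean algorithm to 63823 and 15417:
63823 = 4·15417 + 2155
15417 = 7·2155 + 332
2155 = 6·332 + 163
332 = 2·163 + 6
163 = 27·6 + 1
6 = 6·1 + 0
The gcd is 1. Working backward:
1 = 163 − 27·6
1 = −27·332 + 55·163
1 = 55·2155 − 357·332
1 = −357·15417 + 2554·2155
1 = 2554·63823 − 10573·15417
Hence 15417⁻¹ ≡ -10573 ≡ 53250 (mod 63823).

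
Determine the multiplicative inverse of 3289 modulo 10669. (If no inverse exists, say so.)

Extended Euclidean algorithm:
10669 = 3×3289 + 802
3289 = 4×802 + 81
802 = 9×81 + 73
81 = 1×73 + 8
73 = 9×8 + 1
8 = 8×1 + 0
Since gcd(3289, 10669) = 1, back-substitute to write 1 as a combination:
1 = 73 − 9·8
1 = −9·81 + 10·73
1 = 10·802 − 99·81
1 = −99·3289 + 406·802
1 = 406·10669 − 1317·3289
Thus 3289·(-1317) ≡ 1 (mod 10669); reducing, -1317 mod 10669 = 9352.

9352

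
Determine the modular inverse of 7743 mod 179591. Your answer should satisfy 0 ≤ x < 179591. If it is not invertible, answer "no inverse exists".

43164

Extended Euclidean algorithm:
179591 = 23×7743 + 1502
7743 = 5×1502 + 233
1502 = 6×233 + 104
233 = 2×104 + 25
104 = 4×25 + 4
25 = 6×4 + 1
4 = 4×1 + 0
The gcd is 1. Working backward:
1 = 25 − 6·4
1 = −6·104 + 25·25
1 = 25·233 − 56·104
1 = −56·1502 + 361·233
1 = 361·7743 − 1861·1502
1 = −1861·179591 + 43164·7743
So 7743·43164 ≡ 1 (mod 179591).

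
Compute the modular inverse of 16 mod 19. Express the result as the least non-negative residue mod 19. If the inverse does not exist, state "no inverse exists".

gcd(19, 16) by repeated division:
19 = 1×16 + 3
16 = 5×3 + 1
3 = 3×1 + 0
gcd = 1, so the inverse exists. Back-substitute:
1 = 16 − 5·3
1 = −5·19 + 6·16
So 16·6 ≡ 1 (mod 19).

6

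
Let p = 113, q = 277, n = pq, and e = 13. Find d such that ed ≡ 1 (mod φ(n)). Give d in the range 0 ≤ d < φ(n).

16645

φ(n) = (p−1)(q−1) = 112·276 = 30912.
Need d with 13·d ≡ 1 (mod 30912). Apply the extended Euclidean algorithm:
30912 = 2377·13 + 11
13 = 1·11 + 2
11 = 5·2 + 1
2 = 2·1 + 0
Back-substitute:
1 = 11 − 5·2
1 = −5·13 + 6·11
1 = 6·30912 − 14267·13
So 13·(-14267) ≡ 1 (mod 30912), hence d ≡ -14267 ≡ 16645 (mod 30912).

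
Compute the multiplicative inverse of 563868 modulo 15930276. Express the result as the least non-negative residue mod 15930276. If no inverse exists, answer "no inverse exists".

Euclidean algorithm on 15930276, 563868:
15930276 = 28×563868 + 141972
563868 = 3×141972 + 137952
141972 = 1×137952 + 4020
137952 = 34×4020 + 1272
4020 = 3×1272 + 204
1272 = 6×204 + 48
204 = 4×48 + 12
48 = 4×12 + 0
Since gcd = 12 > 1, 563868 is not a unit mod 15930276.

no inverse exists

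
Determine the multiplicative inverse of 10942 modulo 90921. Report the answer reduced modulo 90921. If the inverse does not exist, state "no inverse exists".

Run Euclid on (90921, 10942):
90921 = 8*10942 + 3385
10942 = 3*3385 + 787
3385 = 4*787 + 237
787 = 3*237 + 76
237 = 3*76 + 9
76 = 8*9 + 4
9 = 2*4 + 1
4 = 4*1 + 0
gcd = 1, so the inverse exists. Back-substitute:
1 = 9 − 2·4
1 = −2·76 + 17·9
1 = 17·237 − 53·76
1 = −53·787 + 176·237
1 = 176·3385 − 757·787
1 = −757·10942 + 2447·3385
1 = 2447·90921 − 20333·10942
So 10942·(-20333) ≡ 1 (mod 90921), and -20333 ≡ 70588 (mod 90921).

70588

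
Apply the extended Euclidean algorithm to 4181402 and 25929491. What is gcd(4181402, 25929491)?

Repeated division:
25929491 = 6*4181402 + 841079
4181402 = 4*841079 + 817086
841079 = 1*817086 + 23993
817086 = 34*23993 + 1324
23993 = 18*1324 + 161
1324 = 8*161 + 36
161 = 4*36 + 17
36 = 2*17 + 2
17 = 8*2 + 1
2 = 2*1 + 0
gcd(4181402, 25929491) = 1.
Express as a combination:
1 = 17 − 8·2
1 = −8·36 + 17·17
1 = 17·161 − 76·36
1 = −76·1324 + 625·161
1 = 625·23993 − 11326·1324
1 = −11326·817086 + 385709·23993
1 = 385709·841079 − 397035·817086
1 = −397035·4181402 + 1973849·841079
1 = 1973849·25929491 − 12240129·4181402
So 1 = (1973849)·25929491 + (-12240129)·4181402.

1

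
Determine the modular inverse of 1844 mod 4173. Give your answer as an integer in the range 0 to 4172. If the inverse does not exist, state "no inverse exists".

3347

gcd(4173, 1844) by repeated division:
4173 = 2*1844 + 485
1844 = 3*485 + 389
485 = 1*389 + 96
389 = 4*96 + 5
96 = 19*5 + 1
5 = 5*1 + 0
gcd = 1, so the inverse exists. Back-substitute:
1 = 96 − 19·5
1 = −19·389 + 77·96
1 = 77·485 − 96·389
1 = −96·1844 + 365·485
1 = 365·4173 − 826·1844
Thus 1844·(-826) ≡ 1 (mod 4173); reducing, -826 mod 4173 = 3347.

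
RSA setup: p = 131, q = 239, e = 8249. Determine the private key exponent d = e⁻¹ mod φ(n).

φ(n) = (p−1)(q−1) = 130·238 = 30940.
Need d with 8249·d ≡ 1 (mod 30940). Apply the extended Euclidean algorithm:
30940 = 3×8249 + 6193
8249 = 1×6193 + 2056
6193 = 3×2056 + 25
2056 = 82×25 + 6
25 = 4×6 + 1
6 = 6×1 + 0
Back-substitute:
1 = 25 − 4·6
1 = −4·2056 + 329·25
1 = 329·6193 − 991·2056
1 = −991·8249 + 1320·6193
1 = 1320·30940 − 4951·8249
So 8249·(-4951) ≡ 1 (mod 30940), hence d ≡ -4951 ≡ 25989 (mod 30940).

25989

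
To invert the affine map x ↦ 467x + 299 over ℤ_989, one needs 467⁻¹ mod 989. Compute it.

953

Apply the Euclidean algorithm to 989 and 467:
989 = 2×467 + 55
467 = 8×55 + 27
55 = 2×27 + 1
27 = 27×1 + 0
Since gcd(467, 989) = 1, back-substitute to write 1 as a combination:
1 = 55 − 2·27
1 = −2·467 + 17·55
1 = 17·989 − 36·467
Hence 467⁻¹ ≡ -36 ≡ 953 (mod 989).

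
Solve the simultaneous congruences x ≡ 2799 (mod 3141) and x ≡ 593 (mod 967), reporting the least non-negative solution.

Write x = 2799 + 3141·k. Then 3141·k ≡ 593 − 2799 ≡ 695 (mod 967).
Need 3141⁻¹ mod 967. Extended Euclid on (967, 240):
967 = 4·240 + 7
240 = 34·7 + 2
7 = 3·2 + 1
2 = 2·1 + 0
Back-substitute:
1 = 7 − 3·2
1 = −3·240 + 103·7
1 = 103·967 − 415·240
3141⁻¹ ≡ 552 (mod 967), so k ≡ 552·695 ≡ 708 (mod 967).
x = 2799 + 3141·708 = 2226627.

2226627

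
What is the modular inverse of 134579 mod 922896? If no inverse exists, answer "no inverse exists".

Apply the Euclidean algorithm to 922896 and 134579:
922896 = 6·134579 + 115422
134579 = 1·115422 + 19157
115422 = 6·19157 + 480
19157 = 39·480 + 437
480 = 1·437 + 43
437 = 10·43 + 7
43 = 6·7 + 1
7 = 7·1 + 0
Since gcd(134579, 922896) = 1, back-substitute to write 1 as a combination:
1 = 43 − 6·7
1 = −6·437 + 61·43
1 = 61·480 − 67·437
1 = −67·19157 + 2674·480
1 = 2674·115422 − 16111·19157
1 = −16111·134579 + 18785·115422
1 = 18785·922896 − 128821·134579
Thus 134579·(-128821) ≡ 1 (mod 922896); reducing, -128821 mod 922896 = 794075.

794075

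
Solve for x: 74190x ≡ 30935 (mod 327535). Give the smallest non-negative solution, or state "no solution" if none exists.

First find gcd(74190, 327535):
327535 = 4×74190 + 30775
74190 = 2×30775 + 12640
30775 = 2×12640 + 5495
12640 = 2×5495 + 1650
5495 = 3×1650 + 545
1650 = 3×545 + 15
545 = 36×15 + 5
15 = 3×5 + 0
gcd = 5 and 5 | 30935, so solutions exist. Divide through by 5: 14838x ≡ 6187 (mod 65507).
Now find 14838⁻¹ mod 65507:
65507 = 4*14838 + 6155
14838 = 2*6155 + 2528
6155 = 2*2528 + 1099
2528 = 2*1099 + 330
1099 = 3*330 + 109
330 = 3*109 + 3
109 = 36*3 + 1
3 = 3*1 + 0
Back-substitute:
1 = 109 − 36·3
1 = −36·330 + 109·109
1 = 109·1099 − 363·330
1 = −363·2528 + 835·1099
1 = 835·6155 − 2033·2528
1 = −2033·14838 + 4901·6155
1 = 4901·65507 − 21637·14838
So 14838·(-21637) ≡ 1 (mod 65507), i.e. 14838⁻¹ ≡ 43870.
Then x ≡ 43870·6187 ≡ 28189 (mod 65507); the smallest non-negative solution is x = 28189.

28189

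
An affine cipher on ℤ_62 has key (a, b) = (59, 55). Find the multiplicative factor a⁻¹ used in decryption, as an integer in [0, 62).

gcd(62, 59) by repeated division:
62 = 1×59 + 3
59 = 19×3 + 2
3 = 1×2 + 1
2 = 2×1 + 0
Since gcd(59, 62) = 1, back-substitute to write 1 as a combination:
1 = 3 − 2
1 = −59 + 20·3
1 = 20·62 − 21·59
Thus 59·(-21) ≡ 1 (mod 62); reducing, -21 mod 62 = 41.

41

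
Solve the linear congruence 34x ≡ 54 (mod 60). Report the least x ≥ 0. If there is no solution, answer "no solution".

21

First find gcd(34, 60):
60 = 1×34 + 26
34 = 1×26 + 8
26 = 3×8 + 2
8 = 4×2 + 0
gcd = 2 and 2 | 54, so solutions exist. Divide through by 2: 17x ≡ 27 (mod 30).
Now find 17⁻¹ mod 30:
30 = 1·17 + 13
17 = 1·13 + 4
13 = 3·4 + 1
4 = 4·1 + 0
Back-substitute:
1 = 13 − 3·4
1 = −3·17 + 4·13
1 = 4·30 − 7·17
So 17·(-7) ≡ 1 (mod 30), i.e. 17⁻¹ ≡ 23.
Then x ≡ 23·27 ≡ 21 (mod 30); the smallest non-negative solution is x = 21.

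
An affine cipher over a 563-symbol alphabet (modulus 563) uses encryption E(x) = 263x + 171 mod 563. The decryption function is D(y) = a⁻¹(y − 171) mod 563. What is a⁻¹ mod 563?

426

Extended Euclidean algorithm:
563 = 2·263 + 37
263 = 7·37 + 4
37 = 9·4 + 1
4 = 4·1 + 0
The gcd is 1. Working backward:
1 = 37 − 9·4
1 = −9·263 + 64·37
1 = 64·563 − 137·263
So 263·(-137) ≡ 1 (mod 563), and -137 ≡ 426 (mod 563).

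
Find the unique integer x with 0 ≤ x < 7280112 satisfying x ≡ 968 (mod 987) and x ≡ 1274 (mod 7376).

2833658

Write x = 968 + 987·k. Then 987·k ≡ 1274 − 968 ≡ 306 (mod 7376).
Need 987⁻¹ mod 7376. Extended Euclid on (7376, 987):
7376 = 7*987 + 467
987 = 2*467 + 53
467 = 8*53 + 43
53 = 1*43 + 10
43 = 4*10 + 3
10 = 3*3 + 1
3 = 3*1 + 0
Back-substitute:
1 = 10 − 3·3
1 = −3·43 + 13·10
1 = 13·53 − 16·43
1 = −16·467 + 141·53
1 = 141·987 − 298·467
1 = −298·7376 + 2227·987
987⁻¹ ≡ 2227 (mod 7376), so k ≡ 2227·306 ≡ 2870 (mod 7376).
x = 968 + 987·2870 = 2833658.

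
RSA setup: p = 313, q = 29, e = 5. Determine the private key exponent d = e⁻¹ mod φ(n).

6989

φ(n) = (p−1)(q−1) = 312·28 = 8736.
Need d with 5·d ≡ 1 (mod 8736). Apply the extended Euclidean algorithm:
8736 = 1747×5 + 1
5 = 5×1 + 0
Back-substitute:
1 = 8736 − 1747·5
So 5·(-1747) ≡ 1 (mod 8736), hence d ≡ -1747 ≡ 6989 (mod 8736).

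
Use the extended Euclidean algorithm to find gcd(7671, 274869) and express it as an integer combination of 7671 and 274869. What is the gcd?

Euclidean algorithm:
274869 = 35*7671 + 6384
7671 = 1*6384 + 1287
6384 = 4*1287 + 1236
1287 = 1*1236 + 51
1236 = 24*51 + 12
51 = 4*12 + 3
12 = 4*3 + 0
gcd(7671, 274869) = 3.
Back-substituting:
3 = 51 − 4·12
3 = −4·1236 + 97·51
3 = 97·1287 − 101·1236
3 = −101·6384 + 501·1287
3 = 501·7671 − 602·6384
3 = −602·274869 + 21571·7671
So 3 = (-602)·274869 + (21571)·7671.

3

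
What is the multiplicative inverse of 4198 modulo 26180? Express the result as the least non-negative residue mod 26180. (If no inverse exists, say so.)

Euclidean algorithm on 26180, 4198:
26180 = 6*4198 + 992
4198 = 4*992 + 230
992 = 4*230 + 72
230 = 3*72 + 14
72 = 5*14 + 2
14 = 7*2 + 0
Since gcd = 2 > 1, 4198 is not a unit mod 26180.

no inverse exists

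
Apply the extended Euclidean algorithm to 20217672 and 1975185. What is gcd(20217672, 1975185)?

9

Repeated division:
20217672 = 10·1975185 + 465822
1975185 = 4·465822 + 111897
465822 = 4·111897 + 18234
111897 = 6·18234 + 2493
18234 = 7·2493 + 783
2493 = 3·783 + 144
783 = 5·144 + 63
144 = 2·63 + 18
63 = 3·18 + 9
18 = 2·9 + 0
gcd(20217672, 1975185) = 9.
Express as a combination:
9 = 63 − 3·18
9 = −3·144 + 7·63
9 = 7·783 − 38·144
9 = −38·2493 + 121·783
9 = 121·18234 − 885·2493
9 = −885·111897 + 5431·18234
9 = 5431·465822 − 22609·111897
9 = −22609·1975185 + 95867·465822
9 = 95867·20217672 − 981279·1975185
So 9 = (95867)·20217672 + (-981279)·1975185.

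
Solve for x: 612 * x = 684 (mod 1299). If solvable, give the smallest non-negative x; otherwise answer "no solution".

103

First find gcd(612, 1299):
1299 = 2*612 + 75
612 = 8*75 + 12
75 = 6*12 + 3
12 = 4*3 + 0
gcd = 3 and 3 | 684, so solutions exist. Divide through by 3: 204x ≡ 228 (mod 433).
Now find 204⁻¹ mod 433:
433 = 2·204 + 25
204 = 8·25 + 4
25 = 6·4 + 1
4 = 4·1 + 0
Back-substitute:
1 = 25 − 6·4
1 = −6·204 + 49·25
1 = 49·433 − 104·204
So 204·(-104) ≡ 1 (mod 433), i.e. 204⁻¹ ≡ 329.
Then x ≡ 329·228 ≡ 103 (mod 433); the smallest non-negative solution is x = 103.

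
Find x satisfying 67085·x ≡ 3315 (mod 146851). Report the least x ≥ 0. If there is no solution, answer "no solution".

First find gcd(67085, 146851):
146851 = 2*67085 + 12681
67085 = 5*12681 + 3680
12681 = 3*3680 + 1641
3680 = 2*1641 + 398
1641 = 4*398 + 49
398 = 8*49 + 6
49 = 8*6 + 1
6 = 6*1 + 0
gcd = 1, so a unique solution mod 146851 exists.
Back-substitute for the Bézout coefficients:
1 = 49 − 8·6
1 = −8·398 + 65·49
1 = 65·1641 − 268·398
1 = −268·3680 + 601·1641
1 = 601·12681 − 2071·3680
1 = −2071·67085 + 10956·12681
1 = 10956·146851 − 23983·67085
So 67085·(-23983) ≡ 1 (mod 146851), giving 67085⁻¹ ≡ 122868.
x ≡ 67085⁻¹·3315 ≡ 122868·3315 ≡ 89597 (mod 146851).

89597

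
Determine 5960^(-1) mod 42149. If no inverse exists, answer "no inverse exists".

39398

Apply the Euclidean algorithm to 42149 and 5960:
42149 = 7·5960 + 429
5960 = 13·429 + 383
429 = 1·383 + 46
383 = 8·46 + 15
46 = 3·15 + 1
15 = 15·1 + 0
Since gcd(5960, 42149) = 1, back-substitute to write 1 as a combination:
1 = 46 − 3·15
1 = −3·383 + 25·46
1 = 25·429 − 28·383
1 = −28·5960 + 389·429
1 = 389·42149 − 2751·5960
Thus 5960·(-2751) ≡ 1 (mod 42149); reducing, -2751 mod 42149 = 39398.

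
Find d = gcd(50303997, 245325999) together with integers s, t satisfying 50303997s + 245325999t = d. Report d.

3

Apply Euclid's algorithm to 245325999 and 50303997:
245325999 = 4·50303997 + 44110011
50303997 = 1·44110011 + 6193986
44110011 = 7·6193986 + 752109
6193986 = 8·752109 + 177114
752109 = 4·177114 + 43653
177114 = 4·43653 + 2502
43653 = 17·2502 + 1119
2502 = 2·1119 + 264
1119 = 4·264 + 63
264 = 4·63 + 12
63 = 5·12 + 3
12 = 4·3 + 0
gcd(50303997, 245325999) = 3.
Back-substituting:
3 = 63 − 5·12
3 = −5·264 + 21·63
3 = 21·1119 − 89·264
3 = −89·2502 + 199·1119
3 = 199·43653 − 3472·2502
3 = −3472·177114 + 14087·43653
3 = 14087·752109 − 59820·177114
3 = −59820·6193986 + 492647·752109
3 = 492647·44110011 − 3508349·6193986
3 = −3508349·50303997 + 4000996·44110011
3 = 4000996·245325999 − 19512333·50303997
So 3 = (4000996)·245325999 + (-19512333)·50303997.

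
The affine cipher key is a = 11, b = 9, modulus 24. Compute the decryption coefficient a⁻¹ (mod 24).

Run Euclid on (24, 11):
24 = 2*11 + 2
11 = 5*2 + 1
2 = 2*1 + 0
gcd = 1, so the inverse exists. Back-substitute:
1 = 11 − 5·2
1 = −5·24 + 11·11
So 11·11 ≡ 1 (mod 24).

11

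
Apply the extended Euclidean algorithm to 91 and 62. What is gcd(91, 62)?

Repeated division:
91 = 1*62 + 29
62 = 2*29 + 4
29 = 7*4 + 1
4 = 4*1 + 0
gcd(91, 62) = 1.
Back-substituting:
1 = 29 − 7·4
1 = −7·62 + 15·29
1 = 15·91 − 22·62
So 1 = (15)·91 + (-22)·62.

1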